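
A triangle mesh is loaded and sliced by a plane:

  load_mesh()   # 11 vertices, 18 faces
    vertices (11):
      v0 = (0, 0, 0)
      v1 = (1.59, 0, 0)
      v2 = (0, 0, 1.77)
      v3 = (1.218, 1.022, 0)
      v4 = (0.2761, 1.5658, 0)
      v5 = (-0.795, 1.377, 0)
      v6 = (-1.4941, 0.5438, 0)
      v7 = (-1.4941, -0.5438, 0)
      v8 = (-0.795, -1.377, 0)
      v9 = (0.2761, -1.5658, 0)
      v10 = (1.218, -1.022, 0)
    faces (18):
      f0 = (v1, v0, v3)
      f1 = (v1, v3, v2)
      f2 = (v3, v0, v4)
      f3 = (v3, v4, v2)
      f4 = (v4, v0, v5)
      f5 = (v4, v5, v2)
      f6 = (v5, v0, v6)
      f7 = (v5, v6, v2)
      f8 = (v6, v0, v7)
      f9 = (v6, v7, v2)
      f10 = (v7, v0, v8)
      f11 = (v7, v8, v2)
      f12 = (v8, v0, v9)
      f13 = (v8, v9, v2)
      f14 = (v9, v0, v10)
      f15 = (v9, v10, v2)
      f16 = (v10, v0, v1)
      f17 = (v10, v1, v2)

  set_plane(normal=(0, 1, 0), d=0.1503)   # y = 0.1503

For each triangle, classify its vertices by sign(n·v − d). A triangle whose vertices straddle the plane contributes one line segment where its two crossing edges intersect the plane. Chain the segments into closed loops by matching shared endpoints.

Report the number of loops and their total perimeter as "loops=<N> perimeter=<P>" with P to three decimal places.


Straddling triangles (10 of 18):
  (v1,v0,v3) [--+] → (0.179125, 0.1503, 0)–(1.53529, 0.1503, 0)  len=1.3562
  (v1,v3,v2) [-+-] → (1.53529, 0.1503, 0)–(0.179125, 0.1503, 1.5097)  len=2.0294
  (v3,v0,v4) [+-+] → (0.179125, 0.1503, 0)–(0.0265026, 0.1503, 0)  len=0.1526
  (v3,v4,v2) [++-] → (0.0265026, 0.1503, 1.6001)–(0.179125, 0.1503, 1.5097)  len=0.1774
  (v4,v0,v5) [+-+] → (0.0265026, 0.1503, 0)–(-0.0867745, 0.1503, 0)  len=0.1133
  (v4,v5,v2) [++-] → (-0.0867745, 0.1503, 1.5768)–(0.0265026, 0.1503, 1.6001)  len=0.1156
  (v5,v0,v6) [+-+] → (-0.0867745, 0.1503, 0)–(-0.412952, 0.1503, 0)  len=0.3262
  (v5,v6,v2) [++-] → (-0.412952, 0.1503, 1.28079)–(-0.0867745, 0.1503, 1.5768)  len=0.4405
  (v6,v0,v7) [+--] → (-0.412952, 0.1503, 0)–(-1.4941, 0.1503, 0)  len=1.0811
  (v6,v7,v2) [+--] → (-1.4941, 0.1503, 0)–(-0.412952, 0.1503, 1.28079)  len=1.6761

Chained into 1 loop(s):
  loop 1: 10 segments, perimeter = 7.4684
Total perimeter = 7.468

loops=1 perimeter=7.468


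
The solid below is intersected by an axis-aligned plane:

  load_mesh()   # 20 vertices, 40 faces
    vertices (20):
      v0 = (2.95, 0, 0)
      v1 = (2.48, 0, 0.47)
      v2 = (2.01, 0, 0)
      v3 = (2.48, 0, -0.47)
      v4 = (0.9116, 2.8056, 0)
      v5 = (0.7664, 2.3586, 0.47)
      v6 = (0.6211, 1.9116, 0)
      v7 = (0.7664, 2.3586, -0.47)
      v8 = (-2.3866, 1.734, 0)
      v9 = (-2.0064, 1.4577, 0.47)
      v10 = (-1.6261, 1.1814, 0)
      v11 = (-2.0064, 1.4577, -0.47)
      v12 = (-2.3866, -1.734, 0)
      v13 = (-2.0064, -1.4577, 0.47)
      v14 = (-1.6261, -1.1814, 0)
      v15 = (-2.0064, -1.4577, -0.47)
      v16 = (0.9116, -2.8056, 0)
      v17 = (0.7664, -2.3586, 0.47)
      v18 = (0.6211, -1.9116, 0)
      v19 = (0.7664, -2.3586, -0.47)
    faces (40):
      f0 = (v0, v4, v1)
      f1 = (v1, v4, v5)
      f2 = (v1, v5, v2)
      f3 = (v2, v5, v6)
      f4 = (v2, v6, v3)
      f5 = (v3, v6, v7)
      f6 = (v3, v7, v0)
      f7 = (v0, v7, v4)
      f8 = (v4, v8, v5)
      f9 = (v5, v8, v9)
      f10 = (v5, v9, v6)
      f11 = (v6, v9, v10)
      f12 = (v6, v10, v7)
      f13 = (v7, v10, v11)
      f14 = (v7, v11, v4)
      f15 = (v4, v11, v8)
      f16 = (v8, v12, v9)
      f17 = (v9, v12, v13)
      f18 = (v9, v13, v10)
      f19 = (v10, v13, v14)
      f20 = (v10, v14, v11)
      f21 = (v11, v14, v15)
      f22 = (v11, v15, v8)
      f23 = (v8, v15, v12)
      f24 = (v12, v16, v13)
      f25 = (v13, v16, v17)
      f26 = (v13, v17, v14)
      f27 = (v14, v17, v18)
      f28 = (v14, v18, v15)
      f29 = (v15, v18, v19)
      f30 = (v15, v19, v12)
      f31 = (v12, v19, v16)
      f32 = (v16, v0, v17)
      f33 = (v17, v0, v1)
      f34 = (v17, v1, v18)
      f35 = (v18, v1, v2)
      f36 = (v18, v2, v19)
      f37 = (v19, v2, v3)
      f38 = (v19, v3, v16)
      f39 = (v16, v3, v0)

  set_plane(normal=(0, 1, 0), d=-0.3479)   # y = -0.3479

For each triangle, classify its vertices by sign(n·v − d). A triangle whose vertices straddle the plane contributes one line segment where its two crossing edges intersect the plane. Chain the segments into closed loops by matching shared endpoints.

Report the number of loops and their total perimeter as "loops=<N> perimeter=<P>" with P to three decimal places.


loops=2 perimeter=5.077

Straddling triangles (16 of 40):
  (v8,v12,v9) [+-+] → (-2.3866, -0.3479, 0)–(-2.22149, -0.3479, 0.204113)  len=0.2625
  (v9,v12,v13) [+--] → (-2.22149, -0.3479, 0.204113)–(-2.0064, -0.3479, 0.47)  len=0.3420
  (v9,v13,v10) [+-+] → (-2.0064, -0.3479, 0.47)–(-1.84648, -0.3479, 0.272355)  len=0.2542
  (v10,v13,v14) [+--] → (-1.84648, -0.3479, 0.272355)–(-1.6261, -0.3479, 0)  len=0.3503
  (v10,v14,v11) [+-+] → (-1.6261, -0.3479, 0)–(-1.74621, -0.3479, -0.148439)  len=0.1909
  (v11,v14,v15) [+--] → (-1.74621, -0.3479, -0.148439)–(-2.0064, -0.3479, -0.47)  len=0.4136
  (v11,v15,v8) [+-+] → (-2.0064, -0.3479, -0.47)–(-2.1386, -0.3479, -0.306574)  len=0.2102
  (v8,v15,v12) [+--] → (-2.1386, -0.3479, -0.306574)–(-2.3866, -0.3479, 0)  len=0.3943
  (v16,v0,v17) [-+-] → (2.69723, -0.3479, 0)–(2.62791, -0.3479, 0.0693263)  len=0.0980
  (v17,v0,v1) [-++] → (2.62791, -0.3479, 0.0693263)–(2.22724, -0.3479, 0.47)  len=0.5666
  (v17,v1,v18) [-+-] → (2.22724, -0.3479, 0.47)–(2.14169, -0.3479, 0.384463)  len=0.1210
  (v18,v1,v2) [-++] → (2.14169, -0.3479, 0.384463)–(1.75723, -0.3479, 0)  len=0.5437
  (v18,v2,v19) [-+-] → (1.75723, -0.3479, 0)–(1.82657, -0.3479, -0.0693263)  len=0.0980
  (v19,v2,v3) [-++] → (1.82657, -0.3479, -0.0693263)–(2.22724, -0.3479, -0.47)  len=0.5666
  (v19,v3,v16) [-+-] → (2.22724, -0.3479, -0.47)–(2.28552, -0.3479, -0.411719)  len=0.0824
  (v16,v3,v0) [-++] → (2.28552, -0.3479, -0.411719)–(2.69723, -0.3479, 0)  len=0.5823

Chained into 2 loop(s):
  loop 1: 8 segments, perimeter = 2.4182
  loop 2: 8 segments, perimeter = 2.6587
Total perimeter = 5.077


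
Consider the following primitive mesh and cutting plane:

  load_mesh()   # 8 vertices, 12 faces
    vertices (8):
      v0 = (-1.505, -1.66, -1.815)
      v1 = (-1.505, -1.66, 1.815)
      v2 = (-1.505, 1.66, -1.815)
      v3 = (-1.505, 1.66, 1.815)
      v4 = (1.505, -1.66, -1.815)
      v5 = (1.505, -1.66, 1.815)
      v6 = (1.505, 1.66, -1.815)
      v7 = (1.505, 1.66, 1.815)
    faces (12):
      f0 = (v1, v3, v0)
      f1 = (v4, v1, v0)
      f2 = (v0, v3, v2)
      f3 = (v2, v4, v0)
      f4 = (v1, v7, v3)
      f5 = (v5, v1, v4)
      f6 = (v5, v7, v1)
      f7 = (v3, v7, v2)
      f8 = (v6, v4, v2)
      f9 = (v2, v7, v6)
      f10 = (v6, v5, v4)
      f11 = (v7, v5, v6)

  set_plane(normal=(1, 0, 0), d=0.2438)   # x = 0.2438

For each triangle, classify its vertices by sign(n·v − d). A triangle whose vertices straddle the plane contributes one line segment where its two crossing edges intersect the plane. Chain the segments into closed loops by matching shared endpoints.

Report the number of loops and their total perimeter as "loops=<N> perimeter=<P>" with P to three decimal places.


Straddling triangles (8 of 12):
  (v4,v1,v0) [+--] → (0.2438, -1.66, -0.294018)–(0.2438, -1.66, -1.815)  len=1.5210
  (v2,v4,v0) [-+-] → (0.2438, -0.268909, -1.815)–(0.2438, -1.66, -1.815)  len=1.3911
  (v1,v7,v3) [-+-] → (0.2438, 0.268909, 1.815)–(0.2438, 1.66, 1.815)  len=1.3911
  (v5,v1,v4) [+-+] → (0.2438, -1.66, 1.815)–(0.2438, -1.66, -0.294018)  len=2.1090
  (v5,v7,v1) [++-] → (0.2438, 0.268909, 1.815)–(0.2438, -1.66, 1.815)  len=1.9289
  (v3,v7,v2) [-+-] → (0.2438, 1.66, 1.815)–(0.2438, 1.66, 0.294018)  len=1.5210
  (v6,v4,v2) [++-] → (0.2438, -0.268909, -1.815)–(0.2438, 1.66, -1.815)  len=1.9289
  (v2,v7,v6) [-++] → (0.2438, 1.66, 0.294018)–(0.2438, 1.66, -1.815)  len=2.1090

Chained into 1 loop(s):
  loop 1: 8 segments, perimeter = 13.9000
Total perimeter = 13.900

loops=1 perimeter=13.900


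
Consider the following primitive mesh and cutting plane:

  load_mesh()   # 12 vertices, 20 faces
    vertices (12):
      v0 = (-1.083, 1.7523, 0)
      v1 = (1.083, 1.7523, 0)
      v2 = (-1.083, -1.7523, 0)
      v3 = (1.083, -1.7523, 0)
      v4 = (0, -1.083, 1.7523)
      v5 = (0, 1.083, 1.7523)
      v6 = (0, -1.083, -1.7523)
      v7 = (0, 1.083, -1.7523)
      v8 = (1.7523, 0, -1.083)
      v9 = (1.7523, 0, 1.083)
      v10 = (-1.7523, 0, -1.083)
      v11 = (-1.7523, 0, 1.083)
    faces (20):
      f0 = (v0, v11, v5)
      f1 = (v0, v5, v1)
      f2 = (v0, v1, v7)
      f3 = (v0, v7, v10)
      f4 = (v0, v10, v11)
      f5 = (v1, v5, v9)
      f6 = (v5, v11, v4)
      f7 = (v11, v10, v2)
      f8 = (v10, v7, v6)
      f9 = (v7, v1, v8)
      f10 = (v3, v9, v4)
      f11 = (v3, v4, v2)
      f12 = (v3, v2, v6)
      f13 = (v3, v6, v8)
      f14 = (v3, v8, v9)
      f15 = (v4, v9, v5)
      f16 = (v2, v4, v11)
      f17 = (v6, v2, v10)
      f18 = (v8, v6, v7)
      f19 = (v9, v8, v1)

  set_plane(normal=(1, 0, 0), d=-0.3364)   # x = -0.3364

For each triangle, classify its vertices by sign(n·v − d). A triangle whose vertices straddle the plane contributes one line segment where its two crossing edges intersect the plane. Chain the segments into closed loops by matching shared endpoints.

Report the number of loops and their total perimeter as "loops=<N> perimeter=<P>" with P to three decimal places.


Straddling triangles (10 of 20):
  (v0,v11,v5) [--+] → (-0.3364, 0.87509, 1.62381)–(-0.3364, 1.2909, 1.208)  len=0.5880
  (v0,v5,v1) [-++] → (-0.3364, 1.2909, 1.208)–(-0.3364, 1.7523, 0)  len=1.2931
  (v0,v1,v7) [-++] → (-0.3364, 1.7523, 0)–(-0.3364, 1.2909, -1.208)  len=1.2931
  (v0,v7,v10) [-+-] → (-0.3364, 1.2909, -1.208)–(-0.3364, 0.87509, -1.62381)  len=0.5880
  (v5,v11,v4) [+-+] → (-0.3364, 0.87509, 1.62381)–(-0.3364, -0.87509, 1.62381)  len=1.7502
  (v10,v7,v6) [-++] → (-0.3364, 0.87509, -1.62381)–(-0.3364, -0.87509, -1.62381)  len=1.7502
  (v3,v4,v2) [++-] → (-0.3364, -1.2909, 1.208)–(-0.3364, -1.7523, 0)  len=1.2931
  (v3,v2,v6) [+-+] → (-0.3364, -1.7523, 0)–(-0.3364, -1.2909, -1.208)  len=1.2931
  (v2,v4,v11) [-+-] → (-0.3364, -1.2909, 1.208)–(-0.3364, -0.87509, 1.62381)  len=0.5880
  (v6,v2,v10) [+--] → (-0.3364, -1.2909, -1.208)–(-0.3364, -0.87509, -1.62381)  len=0.5880

Chained into 1 loop(s):
  loop 1: 10 segments, perimeter = 11.0250
Total perimeter = 11.025

loops=1 perimeter=11.025


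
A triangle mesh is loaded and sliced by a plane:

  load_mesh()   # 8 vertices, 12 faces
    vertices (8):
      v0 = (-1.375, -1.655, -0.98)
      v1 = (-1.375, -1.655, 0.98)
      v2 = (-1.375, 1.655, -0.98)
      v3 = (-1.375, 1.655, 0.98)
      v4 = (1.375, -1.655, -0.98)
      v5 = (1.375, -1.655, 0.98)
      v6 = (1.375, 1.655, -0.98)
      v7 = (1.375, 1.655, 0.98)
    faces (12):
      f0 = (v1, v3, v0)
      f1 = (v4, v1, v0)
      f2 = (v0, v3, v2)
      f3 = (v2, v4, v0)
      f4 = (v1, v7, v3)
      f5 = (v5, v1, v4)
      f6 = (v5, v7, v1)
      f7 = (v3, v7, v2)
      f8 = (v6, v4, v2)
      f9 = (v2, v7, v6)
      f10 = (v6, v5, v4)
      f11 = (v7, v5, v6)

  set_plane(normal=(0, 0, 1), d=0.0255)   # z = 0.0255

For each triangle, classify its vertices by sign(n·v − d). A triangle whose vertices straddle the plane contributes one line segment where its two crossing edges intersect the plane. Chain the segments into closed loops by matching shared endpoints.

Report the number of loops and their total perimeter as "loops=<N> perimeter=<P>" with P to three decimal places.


loops=1 perimeter=12.120

Straddling triangles (8 of 12):
  (v1,v3,v0) [++-] → (-1.375, 0.0430638, 0.0255)–(-1.375, -1.655, 0.0255)  len=1.6981
  (v4,v1,v0) [-+-] → (-0.0357781, -1.655, 0.0255)–(-1.375, -1.655, 0.0255)  len=1.3392
  (v0,v3,v2) [-+-] → (-1.375, 0.0430638, 0.0255)–(-1.375, 1.655, 0.0255)  len=1.6119
  (v5,v1,v4) [++-] → (-0.0357781, -1.655, 0.0255)–(1.375, -1.655, 0.0255)  len=1.4108
  (v3,v7,v2) [++-] → (0.0357781, 1.655, 0.0255)–(-1.375, 1.655, 0.0255)  len=1.4108
  (v2,v7,v6) [-+-] → (0.0357781, 1.655, 0.0255)–(1.375, 1.655, 0.0255)  len=1.3392
  (v6,v5,v4) [-+-] → (1.375, -0.0430638, 0.0255)–(1.375, -1.655, 0.0255)  len=1.6119
  (v7,v5,v6) [++-] → (1.375, -0.0430638, 0.0255)–(1.375, 1.655, 0.0255)  len=1.6981

Chained into 1 loop(s):
  loop 1: 8 segments, perimeter = 12.1200
Total perimeter = 12.120


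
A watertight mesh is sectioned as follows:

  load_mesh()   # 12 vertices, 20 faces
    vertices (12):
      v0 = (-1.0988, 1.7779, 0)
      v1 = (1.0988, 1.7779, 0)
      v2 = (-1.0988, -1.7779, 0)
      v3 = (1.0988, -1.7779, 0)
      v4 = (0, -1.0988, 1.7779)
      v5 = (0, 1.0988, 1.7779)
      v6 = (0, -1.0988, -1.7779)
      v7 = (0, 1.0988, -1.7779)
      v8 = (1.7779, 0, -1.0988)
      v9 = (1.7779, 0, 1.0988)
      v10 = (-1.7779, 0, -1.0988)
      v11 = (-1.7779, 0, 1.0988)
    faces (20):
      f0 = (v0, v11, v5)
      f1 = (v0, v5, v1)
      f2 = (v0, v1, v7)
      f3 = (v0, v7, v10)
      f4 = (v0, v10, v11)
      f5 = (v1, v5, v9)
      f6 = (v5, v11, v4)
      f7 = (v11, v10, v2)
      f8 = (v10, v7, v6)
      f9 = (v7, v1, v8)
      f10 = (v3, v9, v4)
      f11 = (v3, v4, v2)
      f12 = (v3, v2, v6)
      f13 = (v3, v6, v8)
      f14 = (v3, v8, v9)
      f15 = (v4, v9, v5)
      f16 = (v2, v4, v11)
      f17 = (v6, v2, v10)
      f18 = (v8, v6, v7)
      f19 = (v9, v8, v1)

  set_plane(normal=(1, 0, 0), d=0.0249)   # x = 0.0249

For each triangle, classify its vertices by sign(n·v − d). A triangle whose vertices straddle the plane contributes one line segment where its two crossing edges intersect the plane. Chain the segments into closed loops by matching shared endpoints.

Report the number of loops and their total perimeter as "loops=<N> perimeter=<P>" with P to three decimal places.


loops=1 perimeter=11.948

Straddling triangles (10 of 20):
  (v0,v5,v1) [--+] → (0.0249, 1.11419, 1.73761)–(0.0249, 1.7779, 0)  len=1.8601
  (v0,v1,v7) [-+-] → (0.0249, 1.7779, 0)–(0.0249, 1.11419, -1.73761)  len=1.8601
  (v1,v5,v9) [+-+] → (0.0249, 1.11419, 1.73761)–(0.0249, 1.08341, 1.76839)  len=0.0435
  (v7,v1,v8) [-++] → (0.0249, 1.11419, -1.73761)–(0.0249, 1.08341, -1.76839)  len=0.0435
  (v3,v9,v4) [++-] → (0.0249, -1.08341, 1.76839)–(0.0249, -1.11419, 1.73761)  len=0.0435
  (v3,v4,v2) [+--] → (0.0249, -1.11419, 1.73761)–(0.0249, -1.7779, 0)  len=1.8601
  (v3,v2,v6) [+--] → (0.0249, -1.7779, 0)–(0.0249, -1.11419, -1.73761)  len=1.8601
  (v3,v6,v8) [+-+] → (0.0249, -1.11419, -1.73761)–(0.0249, -1.08341, -1.76839)  len=0.0435
  (v4,v9,v5) [-+-] → (0.0249, -1.08341, 1.76839)–(0.0249, 1.08341, 1.76839)  len=2.1668
  (v8,v6,v7) [+--] → (0.0249, -1.08341, -1.76839)–(0.0249, 1.08341, -1.76839)  len=2.1668

Chained into 1 loop(s):
  loop 1: 10 segments, perimeter = 11.9480
Total perimeter = 11.948


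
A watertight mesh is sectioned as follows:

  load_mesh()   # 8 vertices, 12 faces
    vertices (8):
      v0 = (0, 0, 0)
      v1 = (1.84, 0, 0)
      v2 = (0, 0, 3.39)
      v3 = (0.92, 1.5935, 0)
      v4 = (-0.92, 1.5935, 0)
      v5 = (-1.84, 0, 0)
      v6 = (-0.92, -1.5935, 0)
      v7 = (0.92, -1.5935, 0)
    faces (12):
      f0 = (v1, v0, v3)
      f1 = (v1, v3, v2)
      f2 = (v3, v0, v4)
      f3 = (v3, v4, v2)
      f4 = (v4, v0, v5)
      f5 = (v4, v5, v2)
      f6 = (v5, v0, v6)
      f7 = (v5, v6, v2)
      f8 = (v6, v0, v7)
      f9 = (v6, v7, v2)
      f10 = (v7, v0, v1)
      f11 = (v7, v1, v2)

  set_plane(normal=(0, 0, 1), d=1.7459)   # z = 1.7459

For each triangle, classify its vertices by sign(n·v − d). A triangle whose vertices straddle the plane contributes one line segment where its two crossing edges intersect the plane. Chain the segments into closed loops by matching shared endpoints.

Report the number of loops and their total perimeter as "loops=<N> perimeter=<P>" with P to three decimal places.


loops=1 perimeter=5.354

Straddling triangles (6 of 12):
  (v1,v3,v2) [--+] → (0.446186, 0.772824, 1.7459)–(0.892373, 0, 1.7459)  len=0.8924
  (v3,v4,v2) [--+] → (-0.446186, 0.772824, 1.7459)–(0.446186, 0.772824, 1.7459)  len=0.8924
  (v4,v5,v2) [--+] → (-0.892373, 0, 1.7459)–(-0.446186, 0.772824, 1.7459)  len=0.8924
  (v5,v6,v2) [--+] → (-0.446186, -0.772824, 1.7459)–(-0.892373, 0, 1.7459)  len=0.8924
  (v6,v7,v2) [--+] → (0.446186, -0.772824, 1.7459)–(-0.446186, -0.772824, 1.7459)  len=0.8924
  (v7,v1,v2) [--+] → (0.892373, 0, 1.7459)–(0.446186, -0.772824, 1.7459)  len=0.8924

Chained into 1 loop(s):
  loop 1: 6 segments, perimeter = 5.3543
Total perimeter = 5.354


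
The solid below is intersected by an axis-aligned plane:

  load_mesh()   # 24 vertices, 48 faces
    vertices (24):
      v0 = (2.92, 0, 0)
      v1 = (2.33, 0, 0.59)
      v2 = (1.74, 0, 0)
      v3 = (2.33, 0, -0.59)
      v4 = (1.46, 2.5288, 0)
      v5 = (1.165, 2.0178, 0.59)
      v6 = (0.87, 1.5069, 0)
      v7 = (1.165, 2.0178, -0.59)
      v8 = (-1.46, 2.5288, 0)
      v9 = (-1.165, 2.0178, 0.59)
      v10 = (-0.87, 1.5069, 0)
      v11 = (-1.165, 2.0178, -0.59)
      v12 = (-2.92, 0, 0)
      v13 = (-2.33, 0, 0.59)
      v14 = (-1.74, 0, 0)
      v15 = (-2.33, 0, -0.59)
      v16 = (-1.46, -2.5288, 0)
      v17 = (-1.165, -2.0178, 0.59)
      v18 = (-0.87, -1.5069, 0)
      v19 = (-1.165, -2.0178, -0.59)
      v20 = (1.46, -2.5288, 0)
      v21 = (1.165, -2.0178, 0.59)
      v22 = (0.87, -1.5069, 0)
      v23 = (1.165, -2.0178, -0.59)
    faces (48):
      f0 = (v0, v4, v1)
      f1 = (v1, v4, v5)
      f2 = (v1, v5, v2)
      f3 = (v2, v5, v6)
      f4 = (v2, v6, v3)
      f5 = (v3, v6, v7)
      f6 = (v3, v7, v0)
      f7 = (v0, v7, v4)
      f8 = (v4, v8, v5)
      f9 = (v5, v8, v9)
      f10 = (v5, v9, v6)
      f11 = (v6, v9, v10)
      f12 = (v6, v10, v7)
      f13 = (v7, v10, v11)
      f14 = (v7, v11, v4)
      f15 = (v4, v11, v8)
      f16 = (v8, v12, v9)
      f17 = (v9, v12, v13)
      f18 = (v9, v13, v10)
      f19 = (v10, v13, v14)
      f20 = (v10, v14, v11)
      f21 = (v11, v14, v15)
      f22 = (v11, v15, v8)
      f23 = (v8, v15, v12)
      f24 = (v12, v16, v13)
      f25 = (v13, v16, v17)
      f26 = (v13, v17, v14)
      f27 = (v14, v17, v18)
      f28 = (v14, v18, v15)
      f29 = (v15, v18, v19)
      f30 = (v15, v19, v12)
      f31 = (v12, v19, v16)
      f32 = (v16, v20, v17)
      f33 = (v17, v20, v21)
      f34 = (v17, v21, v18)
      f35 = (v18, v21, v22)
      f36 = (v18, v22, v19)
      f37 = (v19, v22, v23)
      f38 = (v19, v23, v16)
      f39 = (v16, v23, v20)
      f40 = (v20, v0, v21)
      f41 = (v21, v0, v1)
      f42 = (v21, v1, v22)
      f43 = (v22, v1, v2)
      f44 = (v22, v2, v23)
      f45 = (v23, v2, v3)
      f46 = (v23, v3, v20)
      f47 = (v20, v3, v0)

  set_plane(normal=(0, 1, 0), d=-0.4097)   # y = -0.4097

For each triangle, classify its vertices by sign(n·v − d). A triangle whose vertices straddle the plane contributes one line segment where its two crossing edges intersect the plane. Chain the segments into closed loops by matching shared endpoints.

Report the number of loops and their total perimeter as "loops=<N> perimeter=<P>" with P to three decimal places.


loops=2 perimeter=6.675

Straddling triangles (16 of 48):
  (v12,v16,v13) [+-+] → (-2.68346, -0.4097, 0)–(-2.18905, -0.4097, 0.494412)  len=0.6992
  (v13,v16,v17) [+--] → (-2.18905, -0.4097, 0.494412)–(-2.09346, -0.4097, 0.59)  len=0.1352
  (v13,v17,v14) [+-+] → (-2.09346, -0.4097, 0.59)–(-1.62325, -0.4097, 0.119795)  len=0.6650
  (v14,v17,v18) [+--] → (-1.62325, -0.4097, 0.119795)–(-1.50346, -0.4097, 0)  len=0.1694
  (v14,v18,v15) [+-+] → (-1.50346, -0.4097, 0)–(-1.93305, -0.4097, -0.429589)  len=0.6075
  (v15,v18,v19) [+--] → (-1.93305, -0.4097, -0.429589)–(-2.09346, -0.4097, -0.59)  len=0.2269
  (v15,v19,v12) [+-+] → (-2.09346, -0.4097, -0.59)–(-2.56366, -0.4097, -0.119795)  len=0.6650
  (v12,v19,v16) [+--] → (-2.56366, -0.4097, -0.119795)–(-2.68346, -0.4097, 0)  len=0.1694
  (v20,v0,v21) [-+-] → (2.68346, -0.4097, 0)–(2.56366, -0.4097, 0.119795)  len=0.1694
  (v21,v0,v1) [-++] → (2.56366, -0.4097, 0.119795)–(2.09346, -0.4097, 0.59)  len=0.6650
  (v21,v1,v22) [-+-] → (2.09346, -0.4097, 0.59)–(1.93305, -0.4097, 0.429589)  len=0.2269
  (v22,v1,v2) [-++] → (1.93305, -0.4097, 0.429589)–(1.50346, -0.4097, 0)  len=0.6075
  (v22,v2,v23) [-+-] → (1.50346, -0.4097, 0)–(1.62325, -0.4097, -0.119795)  len=0.1694
  (v23,v2,v3) [-++] → (1.62325, -0.4097, -0.119795)–(2.09346, -0.4097, -0.59)  len=0.6650
  (v23,v3,v20) [-+-] → (2.09346, -0.4097, -0.59)–(2.18905, -0.4097, -0.494412)  len=0.1352
  (v20,v3,v0) [-++] → (2.18905, -0.4097, -0.494412)–(2.68346, -0.4097, 0)  len=0.6992

Chained into 2 loop(s):
  loop 1: 8 segments, perimeter = 3.3375
  loop 2: 8 segments, perimeter = 3.3375
Total perimeter = 6.675


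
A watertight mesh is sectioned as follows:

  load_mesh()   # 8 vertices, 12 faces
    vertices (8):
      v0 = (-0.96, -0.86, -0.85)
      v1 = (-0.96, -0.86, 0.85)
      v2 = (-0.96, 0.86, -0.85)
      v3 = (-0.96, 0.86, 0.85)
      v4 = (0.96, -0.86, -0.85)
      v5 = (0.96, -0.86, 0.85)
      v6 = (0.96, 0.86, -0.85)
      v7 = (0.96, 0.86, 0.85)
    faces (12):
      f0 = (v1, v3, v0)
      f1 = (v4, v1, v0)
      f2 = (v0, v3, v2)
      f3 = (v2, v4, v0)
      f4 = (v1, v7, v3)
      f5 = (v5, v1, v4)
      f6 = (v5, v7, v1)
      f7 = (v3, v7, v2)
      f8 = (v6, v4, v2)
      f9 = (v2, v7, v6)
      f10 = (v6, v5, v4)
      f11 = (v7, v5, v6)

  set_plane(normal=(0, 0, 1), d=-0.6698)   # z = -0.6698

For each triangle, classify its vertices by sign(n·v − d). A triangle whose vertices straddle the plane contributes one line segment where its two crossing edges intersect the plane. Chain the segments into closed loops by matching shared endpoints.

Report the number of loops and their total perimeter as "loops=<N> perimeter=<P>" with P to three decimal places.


Straddling triangles (8 of 12):
  (v1,v3,v0) [++-] → (-0.96, -0.67768, -0.6698)–(-0.96, -0.86, -0.6698)  len=0.1823
  (v4,v1,v0) [-+-] → (0.75648, -0.86, -0.6698)–(-0.96, -0.86, -0.6698)  len=1.7165
  (v0,v3,v2) [-+-] → (-0.96, -0.67768, -0.6698)–(-0.96, 0.86, -0.6698)  len=1.5377
  (v5,v1,v4) [++-] → (0.75648, -0.86, -0.6698)–(0.96, -0.86, -0.6698)  len=0.2035
  (v3,v7,v2) [++-] → (-0.75648, 0.86, -0.6698)–(-0.96, 0.86, -0.6698)  len=0.2035
  (v2,v7,v6) [-+-] → (-0.75648, 0.86, -0.6698)–(0.96, 0.86, -0.6698)  len=1.7165
  (v6,v5,v4) [-+-] → (0.96, 0.67768, -0.6698)–(0.96, -0.86, -0.6698)  len=1.5377
  (v7,v5,v6) [++-] → (0.96, 0.67768, -0.6698)–(0.96, 0.86, -0.6698)  len=0.1823

Chained into 1 loop(s):
  loop 1: 8 segments, perimeter = 7.2800
Total perimeter = 7.280

loops=1 perimeter=7.280


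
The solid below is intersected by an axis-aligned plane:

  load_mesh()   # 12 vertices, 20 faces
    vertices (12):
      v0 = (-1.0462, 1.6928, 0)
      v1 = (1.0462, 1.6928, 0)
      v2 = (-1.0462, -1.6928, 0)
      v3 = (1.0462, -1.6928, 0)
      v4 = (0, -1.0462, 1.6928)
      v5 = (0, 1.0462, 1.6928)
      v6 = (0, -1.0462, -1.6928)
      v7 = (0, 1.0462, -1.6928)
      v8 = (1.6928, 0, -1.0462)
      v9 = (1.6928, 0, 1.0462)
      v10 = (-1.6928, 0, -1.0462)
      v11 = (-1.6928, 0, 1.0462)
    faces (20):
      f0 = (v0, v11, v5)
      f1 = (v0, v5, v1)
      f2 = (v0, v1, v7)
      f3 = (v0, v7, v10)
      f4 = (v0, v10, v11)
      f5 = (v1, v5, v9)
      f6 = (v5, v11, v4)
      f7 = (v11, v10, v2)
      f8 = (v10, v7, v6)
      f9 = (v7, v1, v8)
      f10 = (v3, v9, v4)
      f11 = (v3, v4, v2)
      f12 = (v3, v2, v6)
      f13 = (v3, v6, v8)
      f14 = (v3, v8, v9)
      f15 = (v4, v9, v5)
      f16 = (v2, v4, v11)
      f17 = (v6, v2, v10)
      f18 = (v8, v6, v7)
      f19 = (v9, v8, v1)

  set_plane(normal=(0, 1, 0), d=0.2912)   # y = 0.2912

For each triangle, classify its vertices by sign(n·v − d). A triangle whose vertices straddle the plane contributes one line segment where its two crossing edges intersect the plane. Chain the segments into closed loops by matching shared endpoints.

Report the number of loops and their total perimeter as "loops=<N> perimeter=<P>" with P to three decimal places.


Straddling triangles (10 of 20):
  (v0,v11,v5) [+-+] → (-1.58157, 0.2912, 0.86623)–(-1.22162, 0.2912, 1.22618)  len=0.5090
  (v0,v7,v10) [++-] → (-1.22162, 0.2912, -1.22618)–(-1.58157, 0.2912, -0.86623)  len=0.5090
  (v0,v10,v11) [+--] → (-1.58157, 0.2912, -0.86623)–(-1.58157, 0.2912, 0.86623)  len=1.7325
  (v1,v5,v9) [++-] → (1.22162, 0.2912, 1.22618)–(1.58157, 0.2912, 0.86623)  len=0.5090
  (v5,v11,v4) [+--] → (-1.22162, 0.2912, 1.22618)–(0, 0.2912, 1.6928)  len=1.3077
  (v10,v7,v6) [-+-] → (-1.22162, 0.2912, -1.22618)–(0, 0.2912, -1.6928)  len=1.3077
  (v7,v1,v8) [++-] → (1.58157, 0.2912, -0.86623)–(1.22162, 0.2912, -1.22618)  len=0.5090
  (v4,v9,v5) [--+] → (1.22162, 0.2912, 1.22618)–(0, 0.2912, 1.6928)  len=1.3077
  (v8,v6,v7) [--+] → (0, 0.2912, -1.6928)–(1.22162, 0.2912, -1.22618)  len=1.3077
  (v9,v8,v1) [--+] → (1.58157, 0.2912, -0.86623)–(1.58157, 0.2912, 0.86623)  len=1.7325

Chained into 1 loop(s):
  loop 1: 10 segments, perimeter = 10.7319
Total perimeter = 10.732

loops=1 perimeter=10.732


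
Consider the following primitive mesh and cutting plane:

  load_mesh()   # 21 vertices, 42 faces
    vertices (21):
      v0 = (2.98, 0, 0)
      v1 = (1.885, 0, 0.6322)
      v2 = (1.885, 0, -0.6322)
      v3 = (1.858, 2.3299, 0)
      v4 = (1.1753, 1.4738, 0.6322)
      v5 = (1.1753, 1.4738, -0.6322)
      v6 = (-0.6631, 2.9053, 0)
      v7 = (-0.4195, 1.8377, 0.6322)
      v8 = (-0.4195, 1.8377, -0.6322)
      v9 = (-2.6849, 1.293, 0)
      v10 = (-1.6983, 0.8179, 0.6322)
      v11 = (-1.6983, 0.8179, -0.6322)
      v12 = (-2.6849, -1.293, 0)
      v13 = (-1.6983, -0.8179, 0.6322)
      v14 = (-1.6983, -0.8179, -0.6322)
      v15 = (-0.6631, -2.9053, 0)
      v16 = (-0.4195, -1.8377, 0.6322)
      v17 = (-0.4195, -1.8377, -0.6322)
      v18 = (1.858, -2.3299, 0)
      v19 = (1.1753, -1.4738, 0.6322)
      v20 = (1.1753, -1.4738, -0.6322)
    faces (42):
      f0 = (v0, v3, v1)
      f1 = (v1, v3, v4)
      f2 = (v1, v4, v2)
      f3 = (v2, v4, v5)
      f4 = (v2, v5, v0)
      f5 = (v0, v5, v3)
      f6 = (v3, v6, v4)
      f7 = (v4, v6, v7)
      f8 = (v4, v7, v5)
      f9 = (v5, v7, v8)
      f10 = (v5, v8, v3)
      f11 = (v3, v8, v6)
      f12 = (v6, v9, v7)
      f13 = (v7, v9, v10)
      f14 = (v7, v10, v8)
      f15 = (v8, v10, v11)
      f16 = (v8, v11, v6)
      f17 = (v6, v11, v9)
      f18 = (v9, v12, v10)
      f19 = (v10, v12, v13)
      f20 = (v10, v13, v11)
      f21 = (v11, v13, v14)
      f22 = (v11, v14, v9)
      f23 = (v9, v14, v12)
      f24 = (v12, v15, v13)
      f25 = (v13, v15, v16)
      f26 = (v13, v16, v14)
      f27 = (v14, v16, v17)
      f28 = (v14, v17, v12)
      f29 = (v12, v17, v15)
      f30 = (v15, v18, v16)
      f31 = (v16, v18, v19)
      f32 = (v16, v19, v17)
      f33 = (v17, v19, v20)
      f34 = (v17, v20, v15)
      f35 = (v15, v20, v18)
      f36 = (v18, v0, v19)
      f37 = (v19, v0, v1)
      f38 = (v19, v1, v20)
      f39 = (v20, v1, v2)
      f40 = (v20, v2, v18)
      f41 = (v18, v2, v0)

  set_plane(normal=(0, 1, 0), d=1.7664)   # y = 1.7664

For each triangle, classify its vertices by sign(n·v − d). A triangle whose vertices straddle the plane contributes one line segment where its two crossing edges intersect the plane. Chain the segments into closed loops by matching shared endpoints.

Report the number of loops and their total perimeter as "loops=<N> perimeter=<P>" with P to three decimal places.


loops=2 perimeter=10.663

Straddling triangles (14 of 42):
  (v0,v3,v1) [-+-] → (2.12936, 1.7664, 0)–(1.86453, 1.7664, 0.152901)  len=0.3058
  (v1,v3,v4) [-+-] → (1.86453, 1.7664, 0.152901)–(1.40863, 1.7664, 0.416125)  len=0.5264
  (v0,v5,v3) [--+] → (1.40863, 1.7664, -0.416125)–(2.12936, 1.7664, 0)  len=0.8322
  (v3,v6,v4) [++-] → (0.799529, 1.7664, 0.502978)–(1.40863, 1.7664, 0.416125)  len=0.6153
  (v4,v6,v7) [-++] → (0.799529, 1.7664, 0.502978)–(-0.107026, 1.7664, 0.6322)  len=0.9157
  (v4,v7,v5) [-+-] → (-0.107026, 1.7664, 0.6322)–(-0.107026, 1.7664, 0.384462)  len=0.2477
  (v5,v7,v8) [-++] → (-0.107026, 1.7664, 0.384462)–(-0.107026, 1.7664, -0.6322)  len=1.0167
  (v5,v8,v3) [-++] → (-0.107026, 1.7664, -0.6322)–(1.40863, 1.7664, -0.416125)  len=1.5310
  (v6,v9,v7) [+-+] → (-2.09126, 1.7664, 0)–(-0.716036, 1.7664, 0.549446)  len=1.4809
  (v7,v9,v10) [+--] → (-0.716036, 1.7664, 0.549446)–(-0.508908, 1.7664, 0.6322)  len=0.2230
  (v7,v10,v8) [+-+] → (-0.508908, 1.7664, 0.6322)–(-0.508908, 1.7664, -0.543799)  len=1.1760
  (v8,v10,v11) [+--] → (-0.508908, 1.7664, -0.543799)–(-0.508908, 1.7664, -0.6322)  len=0.0884
  (v8,v11,v6) [+-+] → (-0.508908, 1.7664, -0.6322)–(-1.22791, 1.7664, -0.344933)  len=0.7743
  (v6,v11,v9) [+--] → (-1.22791, 1.7664, -0.344933)–(-2.09126, 1.7664, 0)  len=0.9297

Chained into 2 loop(s):
  loop 1: 8 segments, perimeter = 5.9908
  loop 2: 6 segments, perimeter = 4.6723
Total perimeter = 10.663


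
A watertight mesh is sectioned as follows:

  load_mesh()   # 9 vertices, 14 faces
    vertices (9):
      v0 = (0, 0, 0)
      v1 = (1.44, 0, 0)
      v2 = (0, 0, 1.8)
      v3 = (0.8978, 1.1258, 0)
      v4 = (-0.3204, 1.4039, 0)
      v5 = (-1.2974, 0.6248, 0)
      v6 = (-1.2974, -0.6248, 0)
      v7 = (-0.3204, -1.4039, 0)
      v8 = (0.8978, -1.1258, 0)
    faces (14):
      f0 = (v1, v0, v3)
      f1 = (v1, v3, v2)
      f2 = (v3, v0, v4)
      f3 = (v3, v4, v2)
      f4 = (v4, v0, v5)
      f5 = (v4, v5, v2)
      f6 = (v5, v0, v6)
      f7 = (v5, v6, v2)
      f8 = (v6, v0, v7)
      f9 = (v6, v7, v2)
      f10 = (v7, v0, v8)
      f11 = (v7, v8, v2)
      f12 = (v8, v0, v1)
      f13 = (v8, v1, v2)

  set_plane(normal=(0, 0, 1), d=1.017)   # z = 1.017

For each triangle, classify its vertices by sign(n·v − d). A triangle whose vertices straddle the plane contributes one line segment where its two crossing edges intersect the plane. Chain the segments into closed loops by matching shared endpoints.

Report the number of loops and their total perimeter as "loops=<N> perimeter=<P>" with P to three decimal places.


loops=1 perimeter=3.805

Straddling triangles (7 of 14):
  (v1,v3,v2) [--+] → (0.390543, 0.489723, 1.017)–(0.6264, 0, 1.017)  len=0.5436
  (v3,v4,v2) [--+] → (-0.139374, 0.610697, 1.017)–(0.390543, 0.489723, 1.017)  len=0.5436
  (v4,v5,v2) [--+] → (-0.564369, 0.271788, 1.017)–(-0.139374, 0.610697, 1.017)  len=0.5436
  (v5,v6,v2) [--+] → (-0.564369, -0.271788, 1.017)–(-0.564369, 0.271788, 1.017)  len=0.5436
  (v6,v7,v2) [--+] → (-0.139374, -0.610697, 1.017)–(-0.564369, -0.271788, 1.017)  len=0.5436
  (v7,v8,v2) [--+] → (0.390543, -0.489723, 1.017)–(-0.139374, -0.610697, 1.017)  len=0.5436
  (v8,v1,v2) [--+] → (0.6264, 0, 1.017)–(0.390543, -0.489723, 1.017)  len=0.5436

Chained into 1 loop(s):
  loop 1: 7 segments, perimeter = 3.8050
Total perimeter = 3.805


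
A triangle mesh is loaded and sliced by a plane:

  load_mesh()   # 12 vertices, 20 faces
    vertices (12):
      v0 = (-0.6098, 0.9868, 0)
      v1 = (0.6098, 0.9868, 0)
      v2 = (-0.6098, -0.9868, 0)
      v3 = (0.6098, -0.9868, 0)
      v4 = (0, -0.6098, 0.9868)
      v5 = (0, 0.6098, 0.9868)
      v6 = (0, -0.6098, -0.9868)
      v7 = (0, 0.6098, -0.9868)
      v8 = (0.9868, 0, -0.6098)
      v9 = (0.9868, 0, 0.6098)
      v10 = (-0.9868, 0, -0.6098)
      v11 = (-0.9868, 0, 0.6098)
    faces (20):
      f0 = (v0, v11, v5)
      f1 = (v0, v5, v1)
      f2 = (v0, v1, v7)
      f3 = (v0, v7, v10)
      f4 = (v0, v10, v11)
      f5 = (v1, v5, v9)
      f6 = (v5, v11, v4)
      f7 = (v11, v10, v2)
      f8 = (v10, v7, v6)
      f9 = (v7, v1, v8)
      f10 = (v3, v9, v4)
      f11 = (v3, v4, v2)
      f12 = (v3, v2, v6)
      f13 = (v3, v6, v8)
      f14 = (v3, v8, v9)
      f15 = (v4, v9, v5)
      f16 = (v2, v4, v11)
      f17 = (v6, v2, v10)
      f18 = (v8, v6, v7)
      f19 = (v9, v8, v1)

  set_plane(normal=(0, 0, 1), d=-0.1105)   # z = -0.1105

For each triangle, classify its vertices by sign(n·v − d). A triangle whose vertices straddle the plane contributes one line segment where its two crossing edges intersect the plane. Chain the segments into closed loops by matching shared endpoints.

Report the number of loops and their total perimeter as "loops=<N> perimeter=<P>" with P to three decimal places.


Straddling triangles (10 of 20):
  (v0,v1,v7) [++-] → (0.541516, 0.944584, -0.1105)–(-0.541516, 0.944584, -0.1105)  len=1.0830
  (v0,v7,v10) [+--] → (-0.541516, 0.944584, -0.1105)–(-0.678115, 0.807985, -0.1105)  len=0.1932
  (v0,v10,v11) [+-+] → (-0.678115, 0.807985, -0.1105)–(-0.9868, 0, -0.1105)  len=0.8649
  (v11,v10,v2) [+-+] → (-0.9868, 0, -0.1105)–(-0.678115, -0.807985, -0.1105)  len=0.8649
  (v7,v1,v8) [-+-] → (0.541516, 0.944584, -0.1105)–(0.678115, 0.807985, -0.1105)  len=0.1932
  (v3,v2,v6) [++-] → (-0.541516, -0.944584, -0.1105)–(0.541516, -0.944584, -0.1105)  len=1.0830
  (v3,v6,v8) [+--] → (0.541516, -0.944584, -0.1105)–(0.678115, -0.807985, -0.1105)  len=0.1932
  (v3,v8,v9) [+-+] → (0.678115, -0.807985, -0.1105)–(0.9868, 0, -0.1105)  len=0.8649
  (v6,v2,v10) [-+-] → (-0.541516, -0.944584, -0.1105)–(-0.678115, -0.807985, -0.1105)  len=0.1932
  (v9,v8,v1) [+-+] → (0.9868, 0, -0.1105)–(0.678115, 0.807985, -0.1105)  len=0.8649

Chained into 1 loop(s):
  loop 1: 10 segments, perimeter = 6.3986
Total perimeter = 6.399

loops=1 perimeter=6.399


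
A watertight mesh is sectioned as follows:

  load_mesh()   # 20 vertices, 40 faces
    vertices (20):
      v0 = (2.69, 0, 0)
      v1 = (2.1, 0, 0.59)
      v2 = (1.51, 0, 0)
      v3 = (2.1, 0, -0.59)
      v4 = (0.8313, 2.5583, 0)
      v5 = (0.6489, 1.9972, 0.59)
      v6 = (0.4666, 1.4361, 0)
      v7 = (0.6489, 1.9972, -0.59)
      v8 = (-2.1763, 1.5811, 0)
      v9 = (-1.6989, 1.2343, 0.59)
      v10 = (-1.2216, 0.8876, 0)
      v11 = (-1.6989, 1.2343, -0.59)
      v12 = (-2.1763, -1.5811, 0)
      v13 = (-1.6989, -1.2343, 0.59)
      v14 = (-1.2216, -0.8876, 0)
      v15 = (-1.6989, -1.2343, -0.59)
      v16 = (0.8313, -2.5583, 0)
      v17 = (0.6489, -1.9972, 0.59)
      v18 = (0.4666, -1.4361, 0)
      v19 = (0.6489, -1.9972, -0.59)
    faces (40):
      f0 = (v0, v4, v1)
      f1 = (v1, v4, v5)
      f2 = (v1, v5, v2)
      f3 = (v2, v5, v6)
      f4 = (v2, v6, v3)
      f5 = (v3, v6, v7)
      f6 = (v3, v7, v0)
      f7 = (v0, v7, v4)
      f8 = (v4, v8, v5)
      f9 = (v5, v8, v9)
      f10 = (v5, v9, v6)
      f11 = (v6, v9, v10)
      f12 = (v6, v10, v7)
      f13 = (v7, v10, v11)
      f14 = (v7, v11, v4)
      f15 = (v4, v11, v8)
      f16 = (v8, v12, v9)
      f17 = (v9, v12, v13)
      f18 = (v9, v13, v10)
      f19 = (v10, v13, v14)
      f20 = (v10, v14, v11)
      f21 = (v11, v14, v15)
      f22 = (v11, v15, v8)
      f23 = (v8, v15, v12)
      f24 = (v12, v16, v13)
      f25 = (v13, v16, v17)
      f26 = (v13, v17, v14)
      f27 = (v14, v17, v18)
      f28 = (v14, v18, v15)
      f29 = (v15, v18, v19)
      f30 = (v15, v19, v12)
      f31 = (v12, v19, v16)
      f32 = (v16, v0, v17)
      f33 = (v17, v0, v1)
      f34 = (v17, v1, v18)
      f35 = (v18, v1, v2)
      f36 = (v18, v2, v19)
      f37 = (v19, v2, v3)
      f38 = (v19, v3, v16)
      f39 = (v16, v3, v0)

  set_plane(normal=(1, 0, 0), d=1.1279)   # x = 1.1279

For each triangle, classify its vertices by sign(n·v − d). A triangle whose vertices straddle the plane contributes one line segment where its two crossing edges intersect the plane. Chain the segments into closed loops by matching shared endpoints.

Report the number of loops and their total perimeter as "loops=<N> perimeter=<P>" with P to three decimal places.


Straddling triangles (16 of 40):
  (v0,v4,v1) [+-+] → (1.1279, 2.15006, 0)–(1.1279, 1.96021, 0.137932)  len=0.2347
  (v1,v4,v5) [+--] → (1.1279, 1.96021, 0.137932)–(1.1279, 1.33794, 0.59)  len=0.7692
  (v1,v5,v2) [+-+] → (1.1279, 1.33794, 0.59)–(1.1279, 0.886227, 0.261804)  len=0.5583
  (v2,v5,v6) [+--] → (1.1279, 0.886227, 0.261804)–(1.1279, 0.525909, 0)  len=0.4454
  (v2,v6,v3) [+-+] → (1.1279, 0.525909, 0)–(1.1279, 0.854679, -0.238868)  len=0.4064
  (v3,v6,v7) [+--] → (1.1279, 0.854679, -0.238868)–(1.1279, 1.33794, -0.59)  len=0.5974
  (v3,v7,v0) [+-+] → (1.1279, 1.33794, -0.59)–(1.1279, 1.5285, -0.45154)  len=0.2356
  (v0,v7,v4) [+--] → (1.1279, 1.5285, -0.45154)–(1.1279, 2.15006, 0)  len=0.7683
  (v16,v0,v17) [-+-] → (1.1279, -2.15006, 0)–(1.1279, -1.5285, 0.45154)  len=0.7683
  (v17,v0,v1) [-++] → (1.1279, -1.5285, 0.45154)–(1.1279, -1.33794, 0.59)  len=0.2356
  (v17,v1,v18) [-+-] → (1.1279, -1.33794, 0.59)–(1.1279, -0.854679, 0.238868)  len=0.5974
  (v18,v1,v2) [-++] → (1.1279, -0.854679, 0.238868)–(1.1279, -0.525909, 0)  len=0.4064
  (v18,v2,v19) [-+-] → (1.1279, -0.525909, 0)–(1.1279, -0.886227, -0.261804)  len=0.4454
  (v19,v2,v3) [-++] → (1.1279, -0.886227, -0.261804)–(1.1279, -1.33794, -0.59)  len=0.5583
  (v19,v3,v16) [-+-] → (1.1279, -1.33794, -0.59)–(1.1279, -1.96021, -0.137932)  len=0.7692
  (v16,v3,v0) [-++] → (1.1279, -1.96021, -0.137932)–(1.1279, -2.15006, 0)  len=0.2347

Chained into 2 loop(s):
  loop 1: 8 segments, perimeter = 4.0151
  loop 2: 8 segments, perimeter = 4.0151
Total perimeter = 8.030

loops=2 perimeter=8.030


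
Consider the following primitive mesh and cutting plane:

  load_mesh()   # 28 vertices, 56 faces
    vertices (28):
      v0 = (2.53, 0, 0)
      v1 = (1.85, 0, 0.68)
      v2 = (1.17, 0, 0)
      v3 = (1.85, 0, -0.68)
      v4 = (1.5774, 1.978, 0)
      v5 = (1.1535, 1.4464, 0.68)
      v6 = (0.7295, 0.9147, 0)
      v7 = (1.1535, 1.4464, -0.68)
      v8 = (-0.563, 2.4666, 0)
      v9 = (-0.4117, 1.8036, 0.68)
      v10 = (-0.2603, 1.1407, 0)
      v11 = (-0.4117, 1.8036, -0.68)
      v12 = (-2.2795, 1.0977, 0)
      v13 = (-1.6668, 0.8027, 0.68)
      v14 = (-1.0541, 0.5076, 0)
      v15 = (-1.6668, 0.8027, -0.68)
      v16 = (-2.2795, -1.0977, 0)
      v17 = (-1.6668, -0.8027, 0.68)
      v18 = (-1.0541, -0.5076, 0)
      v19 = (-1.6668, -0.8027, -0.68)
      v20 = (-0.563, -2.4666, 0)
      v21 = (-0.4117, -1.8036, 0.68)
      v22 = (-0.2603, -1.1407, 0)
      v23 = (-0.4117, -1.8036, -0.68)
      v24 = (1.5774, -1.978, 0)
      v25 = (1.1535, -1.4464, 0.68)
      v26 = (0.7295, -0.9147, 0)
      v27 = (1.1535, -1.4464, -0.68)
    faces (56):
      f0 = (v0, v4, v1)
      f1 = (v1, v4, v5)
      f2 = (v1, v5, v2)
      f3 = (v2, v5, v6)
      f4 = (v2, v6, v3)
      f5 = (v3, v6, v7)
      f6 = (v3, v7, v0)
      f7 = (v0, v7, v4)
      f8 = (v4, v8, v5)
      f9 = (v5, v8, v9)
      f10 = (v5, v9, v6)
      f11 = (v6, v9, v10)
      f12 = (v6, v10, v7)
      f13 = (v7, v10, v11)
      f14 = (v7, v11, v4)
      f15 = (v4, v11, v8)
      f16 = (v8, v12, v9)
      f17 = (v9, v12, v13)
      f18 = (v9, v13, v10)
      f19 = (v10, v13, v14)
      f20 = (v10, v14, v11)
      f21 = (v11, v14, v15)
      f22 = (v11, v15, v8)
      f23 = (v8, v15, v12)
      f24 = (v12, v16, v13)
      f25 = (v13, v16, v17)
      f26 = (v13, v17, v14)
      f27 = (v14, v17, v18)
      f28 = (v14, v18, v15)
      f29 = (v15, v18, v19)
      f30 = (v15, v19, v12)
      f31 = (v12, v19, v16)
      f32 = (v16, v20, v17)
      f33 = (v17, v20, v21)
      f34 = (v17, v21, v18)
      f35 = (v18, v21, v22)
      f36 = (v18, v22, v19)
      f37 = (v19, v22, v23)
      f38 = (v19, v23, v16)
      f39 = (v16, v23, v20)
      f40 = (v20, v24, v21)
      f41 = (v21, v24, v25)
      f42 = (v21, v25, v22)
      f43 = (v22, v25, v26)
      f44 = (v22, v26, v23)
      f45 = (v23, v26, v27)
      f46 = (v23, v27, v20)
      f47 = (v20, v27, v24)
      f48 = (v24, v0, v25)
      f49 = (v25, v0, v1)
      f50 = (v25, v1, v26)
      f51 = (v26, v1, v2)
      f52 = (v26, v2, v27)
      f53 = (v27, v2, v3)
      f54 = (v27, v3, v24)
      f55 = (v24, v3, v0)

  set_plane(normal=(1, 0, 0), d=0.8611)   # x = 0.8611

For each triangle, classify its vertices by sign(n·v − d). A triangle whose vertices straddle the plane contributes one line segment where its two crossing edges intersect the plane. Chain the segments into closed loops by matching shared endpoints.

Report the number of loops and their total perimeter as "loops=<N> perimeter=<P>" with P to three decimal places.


Straddling triangles (20 of 56):
  (v2,v5,v6) [++-] → (0.8611, 1.07973, 0.211057)–(0.8611, 0.641432, 0)  len=0.4865
  (v2,v6,v3) [+-+] → (0.8611, 0.641432, 0)–(0.8611, 0.807271, -0.0798643)  len=0.1841
  (v3,v6,v7) [+-+] → (0.8611, 0.807271, -0.0798643)–(0.8611, 1.07973, -0.211057)  len=0.3024
  (v4,v8,v5) [+-+] → (0.8611, 2.14151, 0)–(0.8611, 1.62019, 0.564164)  len=0.7682
  (v5,v8,v9) [+--] → (0.8611, 1.62019, 0.564164)–(0.8611, 1.51313, 0.68)  len=0.1577
  (v5,v9,v6) [+--] → (0.8611, 1.51313, 0.68)–(0.8611, 1.07973, 0.211057)  len=0.6385
  (v6,v10,v7) [--+] → (0.8611, 1.38318, -0.539363)–(0.8611, 1.07973, -0.211057)  len=0.4471
  (v7,v10,v11) [+--] → (0.8611, 1.38318, -0.539363)–(0.8611, 1.51313, -0.68)  len=0.1915
  (v7,v11,v4) [+-+] → (0.8611, 1.51313, -0.68)–(0.8611, 1.9152, -0.244877)  len=0.5924
  (v4,v11,v8) [+--] → (0.8611, 1.9152, -0.244877)–(0.8611, 2.14151, 0)  len=0.3334
  (v20,v24,v21) [-+-] → (0.8611, -2.14151, 0)–(0.8611, -1.9152, 0.244877)  len=0.3334
  (v21,v24,v25) [-++] → (0.8611, -1.9152, 0.244877)–(0.8611, -1.51313, 0.68)  len=0.5924
  (v21,v25,v22) [-+-] → (0.8611, -1.51313, 0.68)–(0.8611, -1.38318, 0.539363)  len=0.1915
  (v22,v25,v26) [-+-] → (0.8611, -1.38318, 0.539363)–(0.8611, -1.07973, 0.211057)  len=0.4471
  (v23,v26,v27) [--+] → (0.8611, -1.07973, -0.211057)–(0.8611, -1.51313, -0.68)  len=0.6385
  (v23,v27,v20) [-+-] → (0.8611, -1.51313, -0.68)–(0.8611, -1.62019, -0.564164)  len=0.1577
  (v20,v27,v24) [-++] → (0.8611, -1.62019, -0.564164)–(0.8611, -2.14151, 0)  len=0.7682
  (v25,v1,v26) [++-] → (0.8611, -0.807271, 0.0798643)–(0.8611, -1.07973, 0.211057)  len=0.3024
  (v26,v1,v2) [-++] → (0.8611, -0.807271, 0.0798643)–(0.8611, -0.641432, 0)  len=0.1841
  (v26,v2,v27) [-++] → (0.8611, -0.641432, 0)–(0.8611, -1.07973, -0.211057)  len=0.4865

Chained into 2 loop(s):
  loop 1: 10 segments, perimeter = 4.1018
  loop 2: 10 segments, perimeter = 4.1018
Total perimeter = 8.204

loops=2 perimeter=8.204
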